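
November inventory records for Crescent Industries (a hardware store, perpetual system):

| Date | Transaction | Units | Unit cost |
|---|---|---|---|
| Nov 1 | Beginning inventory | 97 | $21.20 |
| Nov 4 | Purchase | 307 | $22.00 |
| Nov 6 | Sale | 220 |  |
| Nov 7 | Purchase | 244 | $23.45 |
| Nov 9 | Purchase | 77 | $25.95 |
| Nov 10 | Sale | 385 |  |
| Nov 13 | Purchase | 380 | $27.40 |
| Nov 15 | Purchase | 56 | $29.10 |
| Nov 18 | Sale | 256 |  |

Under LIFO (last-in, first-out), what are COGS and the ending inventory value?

Nov 6, 220 sold [LIFO — newest first]: 220 @ $22.00 = $4,840.00
Nov 10, 385 sold [LIFO — newest first]: 77 @ $25.95 + 244 @ $23.45 + 64 @ $22.00 = $9,127.95
Nov 18, 256 sold [LIFO — newest first]: 56 @ $29.10 + 200 @ $27.40 = $7,109.60
Total COGS = $4,840.00 + $9,127.95 + $7,109.60 = $21,077.55
Ending inventory: 97 @ $21.20 + 23 @ $22.00 + 180 @ $27.40 = $7,494.40
Check: goods available $28,571.95 = COGS $21,077.55 + ending $7,494.40

COGS = $21,077.55; ending inventory = $7,494.40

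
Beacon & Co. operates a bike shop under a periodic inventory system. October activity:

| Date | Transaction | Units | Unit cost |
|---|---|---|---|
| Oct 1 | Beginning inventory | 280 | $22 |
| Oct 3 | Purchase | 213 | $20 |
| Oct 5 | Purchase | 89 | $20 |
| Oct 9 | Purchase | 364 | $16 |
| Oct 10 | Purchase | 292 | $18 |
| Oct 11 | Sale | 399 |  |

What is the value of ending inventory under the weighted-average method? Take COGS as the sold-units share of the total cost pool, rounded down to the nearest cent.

Oct 11, sell 399: 399/1238 × $23,280.00 → $7,503.00
Ending inventory (cost pool remaining) = $15,777.00
Check: goods available $23,280.00 = COGS $7,503.00 + ending $15,777.00

Ending inventory = $15,777.00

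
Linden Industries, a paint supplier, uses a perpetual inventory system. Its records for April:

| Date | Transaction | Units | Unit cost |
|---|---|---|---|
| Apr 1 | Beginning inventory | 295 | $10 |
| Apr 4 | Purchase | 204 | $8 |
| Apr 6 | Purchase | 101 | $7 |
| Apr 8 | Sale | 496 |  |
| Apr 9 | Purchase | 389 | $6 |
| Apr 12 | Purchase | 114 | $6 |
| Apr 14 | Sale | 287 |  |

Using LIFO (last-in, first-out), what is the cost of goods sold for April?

Apr 8, 496 sold [LIFO — newest first]: 101 @ $7 + 204 @ $8 + 191 @ $10 = $4,249
Apr 14, 287 sold [LIFO — newest first]: 114 @ $6 + 173 @ $6 = $1,722
Total COGS = $4,249 + $1,722 = $5,971
Ending inventory: 104 @ $10 + 216 @ $6 = $2,336

COGS = $5,971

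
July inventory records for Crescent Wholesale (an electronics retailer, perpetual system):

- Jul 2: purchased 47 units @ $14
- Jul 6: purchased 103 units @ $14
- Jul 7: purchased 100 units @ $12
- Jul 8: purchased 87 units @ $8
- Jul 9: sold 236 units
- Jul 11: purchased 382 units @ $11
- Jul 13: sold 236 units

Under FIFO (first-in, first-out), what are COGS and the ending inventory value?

Jul 9, 236 sold [FIFO — oldest first]: 47 @ $14 + 103 @ $14 + 86 @ $12 = $3,132
Jul 13, 236 sold [FIFO — oldest first]: 14 @ $12 + 87 @ $8 + 135 @ $11 = $2,349
Total COGS = $3,132 + $2,349 = $5,481
Ending inventory: 247 @ $11 = $2,717

COGS = $5,481; ending inventory = $2,717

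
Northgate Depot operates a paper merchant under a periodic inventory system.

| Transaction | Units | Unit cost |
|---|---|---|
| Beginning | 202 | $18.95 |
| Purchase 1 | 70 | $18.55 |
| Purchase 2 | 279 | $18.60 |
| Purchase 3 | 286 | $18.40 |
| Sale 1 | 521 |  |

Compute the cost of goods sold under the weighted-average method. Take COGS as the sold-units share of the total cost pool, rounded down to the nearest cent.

Sale 1, sell 521: 521/837 × $15,578.20 → $9,696.82
Ending inventory (cost pool remaining) = $5,881.38
Check: goods available $15,578.20 = COGS $9,696.82 + ending $5,881.38

COGS = $9,696.82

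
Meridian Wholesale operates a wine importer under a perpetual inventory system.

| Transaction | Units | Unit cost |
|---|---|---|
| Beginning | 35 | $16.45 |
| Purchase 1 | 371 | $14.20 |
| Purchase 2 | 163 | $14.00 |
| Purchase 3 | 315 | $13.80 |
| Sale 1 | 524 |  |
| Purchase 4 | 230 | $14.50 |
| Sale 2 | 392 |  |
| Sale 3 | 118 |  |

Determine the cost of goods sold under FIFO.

Sale 1 (524) [FIFO — oldest first]: 35 @ $16.45 + 371 @ $14.20 + 118 @ $14.00 = $7,495.95
Sale 2 (392) [FIFO — oldest first]: 45 @ $14.00 + 315 @ $13.80 + 32 @ $14.50 = $5,441.00
Sale 3 (118) [FIFO — oldest first]: 118 @ $14.50 = $1,711.00
Total COGS = $7,495.95 + $5,441.00 + $1,711.00 = $14,647.95
Ending inventory: 80 @ $14.50 = $1,160.00
Check: goods available $15,807.95 = COGS $14,647.95 + ending $1,160.00

COGS = $14,647.95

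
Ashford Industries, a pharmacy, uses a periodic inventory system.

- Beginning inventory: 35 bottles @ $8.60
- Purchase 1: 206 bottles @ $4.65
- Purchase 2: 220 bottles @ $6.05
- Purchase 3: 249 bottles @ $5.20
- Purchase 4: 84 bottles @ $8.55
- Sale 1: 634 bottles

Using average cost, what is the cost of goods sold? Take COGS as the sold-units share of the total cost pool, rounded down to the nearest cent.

COGS = $3,675.36

Sale 1, sell 634: 634/794 × $4,602.90 → $3,675.36
Ending inventory (cost pool remaining) = $927.54
Check: goods available $4,602.90 = COGS $3,675.36 + ending $927.54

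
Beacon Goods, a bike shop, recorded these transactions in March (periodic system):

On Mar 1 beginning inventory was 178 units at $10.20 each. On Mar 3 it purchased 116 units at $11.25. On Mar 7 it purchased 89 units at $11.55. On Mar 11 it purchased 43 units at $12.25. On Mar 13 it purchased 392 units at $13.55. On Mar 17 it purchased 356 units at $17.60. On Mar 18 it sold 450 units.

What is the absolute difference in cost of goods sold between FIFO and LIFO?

FIFO COGS: 178 @ $10.20 + 116 @ $11.25 + 89 @ $11.55 + 43 @ $12.25 + 24 @ $13.55 = $5,000.50
LIFO COGS: 356 @ $17.60 + 94 @ $13.55 = $7,539.30
Difference = |$5,000.50 − $7,539.30| = $2,538.80

$2,538.80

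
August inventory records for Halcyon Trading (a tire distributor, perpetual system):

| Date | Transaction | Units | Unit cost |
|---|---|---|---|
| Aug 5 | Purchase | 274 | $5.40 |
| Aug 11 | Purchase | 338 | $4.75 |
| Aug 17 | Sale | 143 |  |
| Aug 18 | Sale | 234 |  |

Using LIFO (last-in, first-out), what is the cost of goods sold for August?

COGS = $1,816.10

Aug 17, 143 sold [LIFO — newest first]: 143 @ $4.75 = $679.25
Aug 18, 234 sold [LIFO — newest first]: 195 @ $4.75 + 39 @ $5.40 = $1,136.85
Total COGS = $679.25 + $1,136.85 = $1,816.10
Ending inventory: 235 @ $5.40 = $1,269.00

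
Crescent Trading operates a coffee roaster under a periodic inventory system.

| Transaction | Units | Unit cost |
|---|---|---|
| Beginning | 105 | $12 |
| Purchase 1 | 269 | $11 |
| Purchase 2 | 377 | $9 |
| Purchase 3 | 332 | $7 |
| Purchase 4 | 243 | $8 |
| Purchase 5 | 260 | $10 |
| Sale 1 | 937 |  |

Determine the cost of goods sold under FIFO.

Sale 1 (937) [FIFO — oldest first]: 105 @ $12 + 269 @ $11 + 377 @ $9 + 186 @ $7 = $8,914
Ending inventory: 146 @ $7 + 243 @ $8 + 260 @ $10 = $5,566

COGS = $8,914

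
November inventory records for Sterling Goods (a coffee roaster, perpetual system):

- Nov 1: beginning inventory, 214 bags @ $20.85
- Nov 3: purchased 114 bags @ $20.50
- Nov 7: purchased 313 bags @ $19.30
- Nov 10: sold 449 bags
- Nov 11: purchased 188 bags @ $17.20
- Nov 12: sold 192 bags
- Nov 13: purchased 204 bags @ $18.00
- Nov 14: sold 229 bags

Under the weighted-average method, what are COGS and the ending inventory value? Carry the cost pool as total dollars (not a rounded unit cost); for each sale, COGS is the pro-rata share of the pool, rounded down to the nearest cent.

COGS = $16,762.12; ending inventory = $2,983.28

After Nov 1: 214 on hand, pool $4,461.90 (≈ $20.8500 each)
After Nov 3: 328 on hand, pool $6,798.90 (≈ $20.7284 each)
After Nov 7: 641 on hand, pool $12,839.80 (≈ $20.0309 each)
Nov 10, sell 449: 449/641 × $12,839.80 → $8,993.86
After Nov 11: 380 on hand, pool $7,079.54 (≈ $18.6304 each)
Nov 12, sell 192: 192/380 × $7,079.54 → $3,577.03
After Nov 13: 392 on hand, pool $7,174.51 (≈ $18.3023 each)
Nov 14, sell 229: 229/392 × $7,174.51 → $4,191.23
Total COGS = $8,993.86 + $3,577.03 + $4,191.23 = $16,762.12
Ending inventory (cost pool remaining) = $2,983.28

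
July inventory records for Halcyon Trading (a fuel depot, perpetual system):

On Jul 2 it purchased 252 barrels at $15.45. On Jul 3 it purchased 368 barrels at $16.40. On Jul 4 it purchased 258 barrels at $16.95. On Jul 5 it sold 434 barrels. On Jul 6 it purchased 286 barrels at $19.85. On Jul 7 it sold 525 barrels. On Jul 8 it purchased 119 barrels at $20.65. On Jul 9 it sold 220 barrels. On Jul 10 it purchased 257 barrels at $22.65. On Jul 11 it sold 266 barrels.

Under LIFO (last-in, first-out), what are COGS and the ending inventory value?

COGS = $26,789.45; ending inventory = $1,467.75

Jul 5, 434 sold [LIFO — newest first]: 258 @ $16.95 + 176 @ $16.40 = $7,259.50
Jul 7, 525 sold [LIFO — newest first]: 286 @ $19.85 + 192 @ $16.40 + 47 @ $15.45 = $9,552.05
Jul 9, 220 sold [LIFO — newest first]: 119 @ $20.65 + 101 @ $15.45 = $4,017.80
Jul 11, 266 sold [LIFO — newest first]: 257 @ $22.65 + 9 @ $15.45 = $5,960.10
Total COGS = $7,259.50 + $9,552.05 + $4,017.80 + $5,960.10 = $26,789.45
Ending inventory: 95 @ $15.45 = $1,467.75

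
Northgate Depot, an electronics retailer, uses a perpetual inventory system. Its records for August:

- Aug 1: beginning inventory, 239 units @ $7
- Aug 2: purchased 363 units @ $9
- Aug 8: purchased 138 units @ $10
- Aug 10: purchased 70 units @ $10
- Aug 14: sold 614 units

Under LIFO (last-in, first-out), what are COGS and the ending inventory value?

Aug 14, 614 sold [LIFO — newest first]: 70 @ $10 + 138 @ $10 + 363 @ $9 + 43 @ $7 = $5,648
Ending inventory: 196 @ $7 = $1,372
Check: goods available $7,020 = COGS $5,648 + ending $1,372

COGS = $5,648; ending inventory = $1,372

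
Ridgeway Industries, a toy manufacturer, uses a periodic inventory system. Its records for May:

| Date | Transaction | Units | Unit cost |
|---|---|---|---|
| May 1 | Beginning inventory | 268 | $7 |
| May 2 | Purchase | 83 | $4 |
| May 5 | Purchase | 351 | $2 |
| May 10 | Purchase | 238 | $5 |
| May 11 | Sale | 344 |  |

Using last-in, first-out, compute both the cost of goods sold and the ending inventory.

May 11, 344 sold [LIFO — newest first]: 238 @ $5 + 106 @ $2 = $1,402
Ending inventory: 268 @ $7 + 83 @ $4 + 245 @ $2 = $2,698
Check: goods available $4,100 = COGS $1,402 + ending $2,698

COGS = $1,402; ending inventory = $2,698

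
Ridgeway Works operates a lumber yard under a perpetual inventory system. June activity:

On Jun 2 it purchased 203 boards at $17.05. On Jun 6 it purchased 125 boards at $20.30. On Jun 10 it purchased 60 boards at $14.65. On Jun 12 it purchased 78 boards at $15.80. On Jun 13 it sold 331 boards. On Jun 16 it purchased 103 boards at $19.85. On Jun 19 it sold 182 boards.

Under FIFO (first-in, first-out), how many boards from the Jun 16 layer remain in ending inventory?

Jun 13, 331 sold [FIFO — oldest first]: 203 @ $17.05 + 125 @ $20.30 + 3 @ $14.65 = $6,042.60
Jun 19, 182 sold [FIFO — oldest first]: 57 @ $14.65 + 78 @ $15.80 + 47 @ $19.85 = $3,000.40
Total COGS = $6,042.60 + $3,000.40 = $9,043.00
Ending inventory: 56 @ $19.85 = $1,111.60

56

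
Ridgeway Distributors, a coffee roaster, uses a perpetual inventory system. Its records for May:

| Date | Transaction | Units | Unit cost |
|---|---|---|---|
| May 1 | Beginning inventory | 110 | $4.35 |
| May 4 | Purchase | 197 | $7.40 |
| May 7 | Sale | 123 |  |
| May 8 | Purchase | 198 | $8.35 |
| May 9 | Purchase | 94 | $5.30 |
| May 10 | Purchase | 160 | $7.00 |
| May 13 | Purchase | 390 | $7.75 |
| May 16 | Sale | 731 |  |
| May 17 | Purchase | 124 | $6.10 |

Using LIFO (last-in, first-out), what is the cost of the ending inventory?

May 7, 123 sold [LIFO — newest first]: 123 @ $7.40 = $910.20
May 16, 731 sold [LIFO — newest first]: 390 @ $7.75 + 160 @ $7.00 + 94 @ $5.30 + 87 @ $8.35 = $5,367.15
Total COGS = $910.20 + $5,367.15 = $6,277.35
Ending inventory: 110 @ $4.35 + 74 @ $7.40 + 111 @ $8.35 + 124 @ $6.10 = $2,709.35

Ending inventory = $2,709.35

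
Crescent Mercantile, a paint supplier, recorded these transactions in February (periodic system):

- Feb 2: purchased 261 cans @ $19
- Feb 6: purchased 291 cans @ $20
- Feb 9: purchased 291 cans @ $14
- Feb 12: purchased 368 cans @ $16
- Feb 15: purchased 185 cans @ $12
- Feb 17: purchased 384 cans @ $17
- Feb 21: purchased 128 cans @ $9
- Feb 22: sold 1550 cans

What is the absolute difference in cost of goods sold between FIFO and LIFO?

FIFO COGS: 261 @ $19 + 291 @ $20 + 291 @ $14 + 368 @ $16 + 185 @ $12 + 154 @ $17 = $25,579
LIFO COGS: 128 @ $9 + 384 @ $17 + 185 @ $12 + 368 @ $16 + 291 @ $14 + 194 @ $20 = $23,742
Difference = |$25,579 − $23,742| = $1,837

$1,837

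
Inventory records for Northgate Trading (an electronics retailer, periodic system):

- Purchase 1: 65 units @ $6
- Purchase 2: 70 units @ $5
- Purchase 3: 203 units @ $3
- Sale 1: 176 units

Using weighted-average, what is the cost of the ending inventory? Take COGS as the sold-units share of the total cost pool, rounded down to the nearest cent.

Sale 1, sell 176: 176/338 × $1,349.00 → $702.43
Ending inventory (cost pool remaining) = $646.57

Ending inventory = $646.57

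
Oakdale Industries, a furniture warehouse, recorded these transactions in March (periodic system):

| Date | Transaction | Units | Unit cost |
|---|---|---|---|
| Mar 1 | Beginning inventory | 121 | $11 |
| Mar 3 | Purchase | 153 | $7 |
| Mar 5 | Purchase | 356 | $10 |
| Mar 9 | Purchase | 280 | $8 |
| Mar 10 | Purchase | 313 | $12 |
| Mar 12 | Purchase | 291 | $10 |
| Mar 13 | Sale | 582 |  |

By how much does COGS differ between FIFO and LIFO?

$920

FIFO COGS: 121 @ $11 + 153 @ $7 + 308 @ $10 = $5,482
LIFO COGS: 291 @ $10 + 291 @ $12 = $6,402
Difference = |$5,482 − $6,402| = $920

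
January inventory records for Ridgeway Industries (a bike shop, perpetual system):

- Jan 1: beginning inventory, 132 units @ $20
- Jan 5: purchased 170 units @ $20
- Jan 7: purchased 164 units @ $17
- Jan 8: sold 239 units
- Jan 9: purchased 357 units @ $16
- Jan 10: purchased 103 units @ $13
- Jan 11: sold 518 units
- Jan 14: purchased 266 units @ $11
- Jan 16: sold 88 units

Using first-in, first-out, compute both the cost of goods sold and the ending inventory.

COGS = $14,826; ending inventory = $3,979

Jan 8, 239 sold [FIFO — oldest first]: 132 @ $20 + 107 @ $20 = $4,780
Jan 11, 518 sold [FIFO — oldest first]: 63 @ $20 + 164 @ $17 + 291 @ $16 = $8,704
Jan 16, 88 sold [FIFO — oldest first]: 66 @ $16 + 22 @ $13 = $1,342
Total COGS = $4,780 + $8,704 + $1,342 = $14,826
Ending inventory: 81 @ $13 + 266 @ $11 = $3,979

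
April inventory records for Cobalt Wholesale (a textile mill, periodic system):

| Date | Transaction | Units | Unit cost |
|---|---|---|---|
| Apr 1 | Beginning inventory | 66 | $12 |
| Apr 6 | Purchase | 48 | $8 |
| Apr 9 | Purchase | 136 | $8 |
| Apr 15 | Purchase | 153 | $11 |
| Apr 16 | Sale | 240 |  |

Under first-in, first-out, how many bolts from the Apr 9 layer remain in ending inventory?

10

Apr 16, 240 sold [FIFO — oldest first]: 66 @ $12 + 48 @ $8 + 126 @ $8 = $2,184
Ending inventory: 10 @ $8 + 153 @ $11 = $1,763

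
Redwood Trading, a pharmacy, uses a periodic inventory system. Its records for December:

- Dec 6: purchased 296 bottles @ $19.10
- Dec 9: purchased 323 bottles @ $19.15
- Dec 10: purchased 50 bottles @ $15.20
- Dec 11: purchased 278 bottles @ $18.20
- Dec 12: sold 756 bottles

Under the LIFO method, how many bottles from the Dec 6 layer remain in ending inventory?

191

Dec 12, 756 sold [LIFO — newest first]: 278 @ $18.20 + 50 @ $15.20 + 323 @ $19.15 + 105 @ $19.10 = $14,010.55
Ending inventory: 191 @ $19.10 = $3,648.10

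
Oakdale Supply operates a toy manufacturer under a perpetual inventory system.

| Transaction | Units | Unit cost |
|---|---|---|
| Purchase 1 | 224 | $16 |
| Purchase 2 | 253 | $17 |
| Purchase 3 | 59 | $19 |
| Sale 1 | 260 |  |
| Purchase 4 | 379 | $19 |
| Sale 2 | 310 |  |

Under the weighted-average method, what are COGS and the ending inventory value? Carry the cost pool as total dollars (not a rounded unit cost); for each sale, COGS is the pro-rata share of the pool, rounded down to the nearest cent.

After Purchase 1: 224 on hand, pool $3,584.00 (≈ $16.0000 each)
After Purchase 2: 477 on hand, pool $7,885.00 (≈ $16.5304 each)
After Purchase 3: 536 on hand, pool $9,006.00 (≈ $16.8022 each)
Sale 1, sell 260: 260/536 × $9,006.00 → $4,368.58
After Purchase 4: 655 on hand, pool $11,838.42 (≈ $18.0739 each)
Sale 2, sell 310: 310/655 × $11,838.42 → $5,602.91
Total COGS = $4,368.58 + $5,602.91 = $9,971.49
Ending inventory (cost pool remaining) = $6,235.51

COGS = $9,971.49; ending inventory = $6,235.51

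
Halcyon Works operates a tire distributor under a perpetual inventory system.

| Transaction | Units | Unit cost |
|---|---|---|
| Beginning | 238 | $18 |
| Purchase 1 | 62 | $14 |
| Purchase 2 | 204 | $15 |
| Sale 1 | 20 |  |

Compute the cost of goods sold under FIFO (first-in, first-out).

Sale 1 (20) [FIFO — oldest first]: 20 @ $18 = $360
Ending inventory: 218 @ $18 + 62 @ $14 + 204 @ $15 = $7,852
Check: goods available $8,212 = COGS $360 + ending $7,852

COGS = $360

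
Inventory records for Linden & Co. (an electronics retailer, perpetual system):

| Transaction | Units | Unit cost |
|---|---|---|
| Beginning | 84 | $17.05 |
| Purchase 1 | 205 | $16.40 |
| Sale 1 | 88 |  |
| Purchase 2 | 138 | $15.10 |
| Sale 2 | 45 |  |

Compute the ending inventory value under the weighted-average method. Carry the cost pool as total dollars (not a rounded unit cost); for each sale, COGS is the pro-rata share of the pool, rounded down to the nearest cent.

After Beginning: 84 on hand, pool $1,432.20 (≈ $17.0500 each)
After Purchase 1: 289 on hand, pool $4,794.20 (≈ $16.5889 each)
Sale 1, sell 88: 88/289 × $4,794.20 → $1,459.82
After Purchase 2: 339 on hand, pool $5,418.18 (≈ $15.9828 each)
Sale 2, sell 45: 45/339 × $5,418.18 → $719.22
Total COGS = $1,459.82 + $719.22 = $2,179.04
Ending inventory (cost pool remaining) = $4,698.96
Check: goods available $6,878.00 = COGS $2,179.04 + ending $4,698.96

Ending inventory = $4,698.96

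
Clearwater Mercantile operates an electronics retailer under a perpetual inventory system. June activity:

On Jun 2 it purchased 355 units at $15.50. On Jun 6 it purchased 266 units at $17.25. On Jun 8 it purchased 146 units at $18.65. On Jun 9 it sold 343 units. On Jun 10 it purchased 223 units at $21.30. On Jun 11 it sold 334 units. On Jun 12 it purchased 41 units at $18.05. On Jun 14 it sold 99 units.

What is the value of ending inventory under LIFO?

Ending inventory = $3,952.50

Jun 9, 343 sold [LIFO — newest first]: 146 @ $18.65 + 197 @ $17.25 = $6,121.15
Jun 11, 334 sold [LIFO — newest first]: 223 @ $21.30 + 69 @ $17.25 + 42 @ $15.50 = $6,591.15
Jun 14, 99 sold [LIFO — newest first]: 41 @ $18.05 + 58 @ $15.50 = $1,639.05
Total COGS = $6,121.15 + $6,591.15 + $1,639.05 = $14,351.35
Ending inventory: 255 @ $15.50 = $3,952.50
Check: goods available $18,303.85 = COGS $14,351.35 + ending $3,952.50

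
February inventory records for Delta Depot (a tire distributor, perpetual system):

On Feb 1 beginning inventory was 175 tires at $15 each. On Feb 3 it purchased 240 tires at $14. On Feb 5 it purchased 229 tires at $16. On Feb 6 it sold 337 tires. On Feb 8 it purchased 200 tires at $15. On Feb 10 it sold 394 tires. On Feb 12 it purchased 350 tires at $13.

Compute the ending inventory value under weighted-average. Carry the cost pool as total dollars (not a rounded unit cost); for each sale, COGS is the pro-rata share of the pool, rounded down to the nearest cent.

Ending inventory = $6,243.84

After Feb 1: 175 on hand, pool $2,625.00 (≈ $15.0000 each)
After Feb 3: 415 on hand, pool $5,985.00 (≈ $14.4217 each)
After Feb 5: 644 on hand, pool $9,649.00 (≈ $14.9829 each)
Feb 6, sell 337: 337/644 × $9,649.00 → $5,049.24
After Feb 8: 507 on hand, pool $7,599.76 (≈ $14.9897 each)
Feb 10, sell 394: 394/507 × $7,599.76 → $5,905.92
After Feb 12: 463 on hand, pool $6,243.84 (≈ $13.4856 each)
Total COGS = $5,049.24 + $5,905.92 = $10,955.16
Ending inventory (cost pool remaining) = $6,243.84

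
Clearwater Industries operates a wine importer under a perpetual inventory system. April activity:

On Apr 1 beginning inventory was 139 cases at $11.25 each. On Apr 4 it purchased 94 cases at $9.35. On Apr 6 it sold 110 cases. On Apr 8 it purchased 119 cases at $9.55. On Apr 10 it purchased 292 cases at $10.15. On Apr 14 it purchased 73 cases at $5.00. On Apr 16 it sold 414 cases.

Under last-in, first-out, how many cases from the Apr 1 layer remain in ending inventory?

123

Apr 6, 110 sold [LIFO — newest first]: 94 @ $9.35 + 16 @ $11.25 = $1,058.90
Apr 16, 414 sold [LIFO — newest first]: 73 @ $5.00 + 292 @ $10.15 + 49 @ $9.55 = $3,796.75
Total COGS = $1,058.90 + $3,796.75 = $4,855.65
Ending inventory: 123 @ $11.25 + 70 @ $9.55 = $2,052.25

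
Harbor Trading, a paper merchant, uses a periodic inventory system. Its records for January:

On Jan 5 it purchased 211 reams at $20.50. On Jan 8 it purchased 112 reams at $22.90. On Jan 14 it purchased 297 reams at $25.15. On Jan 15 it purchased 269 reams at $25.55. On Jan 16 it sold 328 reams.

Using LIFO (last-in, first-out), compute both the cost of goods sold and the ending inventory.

COGS = $8,356.80; ending inventory = $12,876.00

Jan 16, 328 sold [LIFO — newest first]: 269 @ $25.55 + 59 @ $25.15 = $8,356.80
Ending inventory: 211 @ $20.50 + 112 @ $22.90 + 238 @ $25.15 = $12,876.00
Check: goods available $21,232.80 = COGS $8,356.80 + ending $12,876.00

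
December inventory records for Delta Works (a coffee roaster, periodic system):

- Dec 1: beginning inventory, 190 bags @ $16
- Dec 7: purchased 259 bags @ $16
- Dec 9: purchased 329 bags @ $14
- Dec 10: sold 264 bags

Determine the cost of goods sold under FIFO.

COGS = $4,224

Dec 10, 264 sold [FIFO — oldest first]: 190 @ $16 + 74 @ $16 = $4,224
Ending inventory: 185 @ $16 + 329 @ $14 = $7,566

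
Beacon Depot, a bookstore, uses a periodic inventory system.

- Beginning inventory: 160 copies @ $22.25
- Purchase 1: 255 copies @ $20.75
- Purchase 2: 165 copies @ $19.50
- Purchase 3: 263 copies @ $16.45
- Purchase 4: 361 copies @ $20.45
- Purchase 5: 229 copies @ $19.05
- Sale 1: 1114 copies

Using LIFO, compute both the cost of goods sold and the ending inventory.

COGS = $21,280.75; ending inventory = $6,859.25

Sale 1 (1114) [LIFO — newest first]: 229 @ $19.05 + 361 @ $20.45 + 263 @ $16.45 + 165 @ $19.50 + 96 @ $20.75 = $21,280.75
Ending inventory: 160 @ $22.25 + 159 @ $20.75 = $6,859.25
Check: goods available $28,140.00 = COGS $21,280.75 + ending $6,859.25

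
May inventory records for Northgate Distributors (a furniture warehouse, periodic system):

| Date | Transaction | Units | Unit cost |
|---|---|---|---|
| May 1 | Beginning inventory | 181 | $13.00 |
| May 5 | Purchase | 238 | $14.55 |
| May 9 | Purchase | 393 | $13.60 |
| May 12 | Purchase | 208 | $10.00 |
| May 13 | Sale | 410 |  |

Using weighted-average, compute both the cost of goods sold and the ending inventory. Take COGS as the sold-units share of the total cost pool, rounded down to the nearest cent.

COGS = $5,322.24; ending inventory = $7,918.46

May 13, sell 410: 410/1020 × $13,240.70 → $5,322.24
Ending inventory (cost pool remaining) = $7,918.46
Check: goods available $13,240.70 = COGS $5,322.24 + ending $7,918.46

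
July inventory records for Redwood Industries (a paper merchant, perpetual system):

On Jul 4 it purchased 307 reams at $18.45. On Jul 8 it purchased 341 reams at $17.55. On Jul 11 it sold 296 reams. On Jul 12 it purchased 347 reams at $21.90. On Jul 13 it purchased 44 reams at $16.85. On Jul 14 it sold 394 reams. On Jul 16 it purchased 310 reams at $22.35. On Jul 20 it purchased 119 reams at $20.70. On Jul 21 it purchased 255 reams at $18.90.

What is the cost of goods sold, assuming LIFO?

Jul 11, 296 sold [LIFO — newest first]: 296 @ $17.55 = $5,194.80
Jul 14, 394 sold [LIFO — newest first]: 44 @ $16.85 + 347 @ $21.90 + 3 @ $17.55 = $8,393.35
Total COGS = $5,194.80 + $8,393.35 = $13,588.15
Ending inventory: 307 @ $18.45 + 42 @ $17.55 + 310 @ $22.35 + 119 @ $20.70 + 255 @ $18.90 = $20,612.55

COGS = $13,588.15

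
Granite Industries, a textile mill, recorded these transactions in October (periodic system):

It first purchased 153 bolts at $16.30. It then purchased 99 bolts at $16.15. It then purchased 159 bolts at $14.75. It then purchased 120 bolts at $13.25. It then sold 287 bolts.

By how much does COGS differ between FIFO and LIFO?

FIFO COGS: 153 @ $16.30 + 99 @ $16.15 + 35 @ $14.75 = $4,609.00
LIFO COGS: 120 @ $13.25 + 159 @ $14.75 + 8 @ $16.15 = $4,064.45
Difference = |$4,609.00 − $4,064.45| = $544.55

$544.55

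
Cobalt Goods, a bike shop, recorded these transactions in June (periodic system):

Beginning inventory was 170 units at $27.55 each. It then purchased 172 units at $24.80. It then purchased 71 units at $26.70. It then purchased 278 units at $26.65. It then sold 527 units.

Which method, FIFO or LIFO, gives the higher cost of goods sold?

FIFO

FIFO COGS: 170 @ $27.55 + 172 @ $24.80 + 71 @ $26.70 + 114 @ $26.65 = $13,882.90
LIFO COGS: 278 @ $26.65 + 71 @ $26.70 + 172 @ $24.80 + 6 @ $27.55 = $13,735.30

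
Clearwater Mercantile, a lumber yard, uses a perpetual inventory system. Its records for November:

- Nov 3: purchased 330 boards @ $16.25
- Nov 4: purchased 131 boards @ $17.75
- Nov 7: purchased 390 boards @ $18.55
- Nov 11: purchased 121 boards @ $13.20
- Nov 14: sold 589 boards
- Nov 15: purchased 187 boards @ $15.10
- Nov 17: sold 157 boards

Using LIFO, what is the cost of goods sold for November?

COGS = $12,586.90

Nov 14, 589 sold [LIFO — newest first]: 121 @ $13.20 + 390 @ $18.55 + 78 @ $17.75 = $10,216.20
Nov 17, 157 sold [LIFO — newest first]: 157 @ $15.10 = $2,370.70
Total COGS = $10,216.20 + $2,370.70 = $12,586.90
Ending inventory: 330 @ $16.25 + 53 @ $17.75 + 30 @ $15.10 = $6,756.25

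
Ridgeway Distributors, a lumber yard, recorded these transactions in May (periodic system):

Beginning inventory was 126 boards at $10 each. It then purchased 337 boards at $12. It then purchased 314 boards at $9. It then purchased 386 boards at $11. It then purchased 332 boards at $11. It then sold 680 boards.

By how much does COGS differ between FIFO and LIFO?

FIFO COGS: 126 @ $10 + 337 @ $12 + 217 @ $9 = $7,257
LIFO COGS: 332 @ $11 + 348 @ $11 = $7,480
Difference = |$7,257 − $7,480| = $223

$223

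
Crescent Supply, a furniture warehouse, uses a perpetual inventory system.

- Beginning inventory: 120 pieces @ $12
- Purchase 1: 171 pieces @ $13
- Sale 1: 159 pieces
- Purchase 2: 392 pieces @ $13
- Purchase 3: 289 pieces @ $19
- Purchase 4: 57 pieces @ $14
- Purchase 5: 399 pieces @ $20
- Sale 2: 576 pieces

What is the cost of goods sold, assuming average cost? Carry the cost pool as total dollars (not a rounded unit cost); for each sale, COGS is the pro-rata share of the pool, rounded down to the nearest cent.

COGS = $11,545.40

After Beginning: 120 on hand, pool $1,440.00 (≈ $12.0000 each)
After Purchase 1: 291 on hand, pool $3,663.00 (≈ $12.5876 each)
Sale 1, sell 159: 159/291 × $3,663.00 → $2,001.43
After Purchase 2: 524 on hand, pool $6,757.57 (≈ $12.8961 each)
After Purchase 3: 813 on hand, pool $12,248.57 (≈ $15.0659 each)
After Purchase 4: 870 on hand, pool $13,046.57 (≈ $14.9961 each)
After Purchase 5: 1269 on hand, pool $21,026.57 (≈ $16.5694 each)
Sale 2, sell 576: 576/1269 × $21,026.57 → $9,543.97
Total COGS = $2,001.43 + $9,543.97 = $11,545.40
Ending inventory (cost pool remaining) = $11,482.60
Check: goods available $23,028.00 = COGS $11,545.40 + ending $11,482.60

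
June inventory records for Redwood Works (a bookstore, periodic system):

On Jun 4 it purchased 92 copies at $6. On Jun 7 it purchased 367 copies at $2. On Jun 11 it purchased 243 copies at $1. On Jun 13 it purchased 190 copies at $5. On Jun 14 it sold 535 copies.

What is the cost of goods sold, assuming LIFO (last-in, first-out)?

Jun 14, 535 sold [LIFO — newest first]: 190 @ $5 + 243 @ $1 + 102 @ $2 = $1,397
Ending inventory: 92 @ $6 + 265 @ $2 = $1,082

COGS = $1,397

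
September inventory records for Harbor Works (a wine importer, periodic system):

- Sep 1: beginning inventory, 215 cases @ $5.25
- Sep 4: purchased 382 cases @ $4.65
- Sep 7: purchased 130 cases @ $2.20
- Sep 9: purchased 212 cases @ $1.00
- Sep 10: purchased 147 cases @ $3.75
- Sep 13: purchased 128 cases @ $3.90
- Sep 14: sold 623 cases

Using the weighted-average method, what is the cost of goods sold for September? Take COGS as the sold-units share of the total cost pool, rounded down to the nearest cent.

COGS = $2,285.44

Sep 14, sell 623: 623/1214 × $4,453.50 → $2,285.44
Ending inventory (cost pool remaining) = $2,168.06
Check: goods available $4,453.50 = COGS $2,285.44 + ending $2,168.06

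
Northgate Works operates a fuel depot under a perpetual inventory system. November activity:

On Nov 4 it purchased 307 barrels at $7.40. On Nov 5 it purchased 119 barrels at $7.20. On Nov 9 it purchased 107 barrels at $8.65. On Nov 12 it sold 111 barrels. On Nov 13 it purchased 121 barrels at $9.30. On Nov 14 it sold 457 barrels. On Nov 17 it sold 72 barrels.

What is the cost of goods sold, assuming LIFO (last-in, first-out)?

COGS = $5,075.85

Nov 12, 111 sold [LIFO — newest first]: 107 @ $8.65 + 4 @ $7.20 = $954.35
Nov 14, 457 sold [LIFO — newest first]: 121 @ $9.30 + 115 @ $7.20 + 221 @ $7.40 = $3,588.70
Nov 17, 72 sold [LIFO — newest first]: 72 @ $7.40 = $532.80
Total COGS = $954.35 + $3,588.70 + $532.80 = $5,075.85
Ending inventory: 14 @ $7.40 = $103.60
Check: goods available $5,179.45 = COGS $5,075.85 + ending $103.60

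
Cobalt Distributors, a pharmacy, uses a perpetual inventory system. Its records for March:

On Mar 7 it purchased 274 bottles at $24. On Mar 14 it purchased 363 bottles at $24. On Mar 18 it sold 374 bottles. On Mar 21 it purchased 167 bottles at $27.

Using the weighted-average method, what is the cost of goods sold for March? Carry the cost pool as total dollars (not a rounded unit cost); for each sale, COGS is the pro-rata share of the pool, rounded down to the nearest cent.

After Mar 7: 274 on hand, pool $6,576.00 (≈ $24.0000 each)
After Mar 14: 637 on hand, pool $15,288.00 (≈ $24.0000 each)
Mar 18, sell 374: 374/637 × $15,288.00 → $8,976.00
After Mar 21: 430 on hand, pool $10,821.00 (≈ $25.1651 each)
Ending inventory (cost pool remaining) = $10,821.00
Check: goods available $19,797.00 = COGS $8,976.00 + ending $10,821.00

COGS = $8,976.00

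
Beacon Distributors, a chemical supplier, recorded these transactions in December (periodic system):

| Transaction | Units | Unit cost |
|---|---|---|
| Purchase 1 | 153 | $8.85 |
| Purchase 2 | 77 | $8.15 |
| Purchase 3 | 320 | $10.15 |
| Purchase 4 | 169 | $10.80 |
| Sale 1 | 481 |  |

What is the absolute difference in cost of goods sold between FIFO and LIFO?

$462.75

FIFO COGS: 153 @ $8.85 + 77 @ $8.15 + 251 @ $10.15 = $4,529.25
LIFO COGS: 169 @ $10.80 + 312 @ $10.15 = $4,992.00
Difference = |$4,529.25 − $4,992.00| = $462.75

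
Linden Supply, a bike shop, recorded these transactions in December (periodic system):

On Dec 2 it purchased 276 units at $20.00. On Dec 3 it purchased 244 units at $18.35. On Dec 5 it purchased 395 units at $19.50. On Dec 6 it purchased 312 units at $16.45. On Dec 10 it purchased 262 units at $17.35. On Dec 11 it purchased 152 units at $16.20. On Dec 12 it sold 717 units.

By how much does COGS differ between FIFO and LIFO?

FIFO COGS: 276 @ $20.00 + 244 @ $18.35 + 197 @ $19.50 = $13,838.90
LIFO COGS: 152 @ $16.20 + 262 @ $17.35 + 303 @ $16.45 = $11,992.45
Difference = |$13,838.90 − $11,992.45| = $1,846.45

$1,846.45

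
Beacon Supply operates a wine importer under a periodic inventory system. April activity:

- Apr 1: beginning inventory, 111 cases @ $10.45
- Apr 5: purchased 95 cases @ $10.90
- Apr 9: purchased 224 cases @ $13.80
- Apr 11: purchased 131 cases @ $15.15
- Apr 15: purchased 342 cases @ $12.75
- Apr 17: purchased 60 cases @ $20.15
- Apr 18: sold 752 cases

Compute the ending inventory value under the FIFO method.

Ending inventory = $3,134.25

Apr 18, 752 sold [FIFO — oldest first]: 111 @ $10.45 + 95 @ $10.90 + 224 @ $13.80 + 131 @ $15.15 + 191 @ $12.75 = $9,706.55
Ending inventory: 151 @ $12.75 + 60 @ $20.15 = $3,134.25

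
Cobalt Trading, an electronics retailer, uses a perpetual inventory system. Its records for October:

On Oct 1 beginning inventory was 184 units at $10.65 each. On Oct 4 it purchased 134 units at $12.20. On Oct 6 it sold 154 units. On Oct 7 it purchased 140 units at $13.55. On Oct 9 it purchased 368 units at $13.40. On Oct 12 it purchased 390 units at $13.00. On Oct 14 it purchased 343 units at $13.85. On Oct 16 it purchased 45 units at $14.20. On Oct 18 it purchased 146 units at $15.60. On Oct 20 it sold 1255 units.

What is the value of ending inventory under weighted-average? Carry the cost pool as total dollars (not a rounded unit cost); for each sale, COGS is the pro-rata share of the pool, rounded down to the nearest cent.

Ending inventory = $4,576.39

After Oct 1: 184 on hand, pool $1,959.60 (≈ $10.6500 each)
After Oct 4: 318 on hand, pool $3,594.40 (≈ $11.3031 each)
Oct 6, sell 154: 154/318 × $3,594.40 → $1,740.68
After Oct 7: 304 on hand, pool $3,750.72 (≈ $12.3379 each)
After Oct 9: 672 on hand, pool $8,681.92 (≈ $12.9195 each)
After Oct 12: 1062 on hand, pool $13,751.92 (≈ $12.9491 each)
After Oct 14: 1405 on hand, pool $18,502.47 (≈ $13.1690 each)
After Oct 16: 1450 on hand, pool $19,141.47 (≈ $13.2010 each)
After Oct 18: 1596 on hand, pool $21,419.07 (≈ $13.4205 each)
Oct 20, sell 1255: 1255/1596 × $21,419.07 → $16,842.68
Total COGS = $1,740.68 + $16,842.68 = $18,583.36
Ending inventory (cost pool remaining) = $4,576.39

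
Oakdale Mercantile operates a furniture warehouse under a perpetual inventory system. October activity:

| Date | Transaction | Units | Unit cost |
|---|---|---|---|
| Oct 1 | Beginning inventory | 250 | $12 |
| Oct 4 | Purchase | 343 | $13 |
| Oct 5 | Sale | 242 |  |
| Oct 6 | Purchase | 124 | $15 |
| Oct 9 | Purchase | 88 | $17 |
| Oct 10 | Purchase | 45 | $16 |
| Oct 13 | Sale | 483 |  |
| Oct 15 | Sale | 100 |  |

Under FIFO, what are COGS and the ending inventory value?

COGS = $11,135; ending inventory = $400

Oct 5, 242 sold [FIFO — oldest first]: 242 @ $12 = $2,904
Oct 13, 483 sold [FIFO — oldest first]: 8 @ $12 + 343 @ $13 + 124 @ $15 + 8 @ $17 = $6,551
Oct 15, 100 sold [FIFO — oldest first]: 80 @ $17 + 20 @ $16 = $1,680
Total COGS = $2,904 + $6,551 + $1,680 = $11,135
Ending inventory: 25 @ $16 = $400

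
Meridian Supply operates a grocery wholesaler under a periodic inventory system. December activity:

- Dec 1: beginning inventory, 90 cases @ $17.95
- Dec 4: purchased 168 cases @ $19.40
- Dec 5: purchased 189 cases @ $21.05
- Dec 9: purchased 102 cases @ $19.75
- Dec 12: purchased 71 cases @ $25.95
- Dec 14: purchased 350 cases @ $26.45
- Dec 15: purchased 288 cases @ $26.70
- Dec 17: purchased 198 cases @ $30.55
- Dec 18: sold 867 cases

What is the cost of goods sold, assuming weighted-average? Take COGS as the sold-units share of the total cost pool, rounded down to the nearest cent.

Dec 18, sell 867: 867/1456 × $35,706.10 → $21,261.80
Ending inventory (cost pool remaining) = $14,444.30

COGS = $21,261.80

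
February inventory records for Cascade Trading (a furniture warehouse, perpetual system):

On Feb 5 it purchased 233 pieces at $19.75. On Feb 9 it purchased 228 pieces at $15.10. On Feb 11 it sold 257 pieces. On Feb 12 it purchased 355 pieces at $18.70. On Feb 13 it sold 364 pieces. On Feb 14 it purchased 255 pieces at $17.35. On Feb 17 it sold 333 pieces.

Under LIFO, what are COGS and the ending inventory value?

COGS = $16,796.55; ending inventory = $2,310.75

Feb 11, 257 sold [LIFO — newest first]: 228 @ $15.10 + 29 @ $19.75 = $4,015.55
Feb 13, 364 sold [LIFO — newest first]: 355 @ $18.70 + 9 @ $19.75 = $6,816.25
Feb 17, 333 sold [LIFO — newest first]: 255 @ $17.35 + 78 @ $19.75 = $5,964.75
Total COGS = $4,015.55 + $6,816.25 + $5,964.75 = $16,796.55
Ending inventory: 117 @ $19.75 = $2,310.75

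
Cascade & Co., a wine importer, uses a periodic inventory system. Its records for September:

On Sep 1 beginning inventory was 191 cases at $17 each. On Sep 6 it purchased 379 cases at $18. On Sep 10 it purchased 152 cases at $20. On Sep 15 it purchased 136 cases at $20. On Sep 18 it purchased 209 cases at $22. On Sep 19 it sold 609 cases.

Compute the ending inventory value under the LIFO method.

Ending inventory = $8,053

Sep 19, 609 sold [LIFO — newest first]: 209 @ $22 + 136 @ $20 + 152 @ $20 + 112 @ $18 = $12,374
Ending inventory: 191 @ $17 + 267 @ $18 = $8,053
Check: goods available $20,427 = COGS $12,374 + ending $8,053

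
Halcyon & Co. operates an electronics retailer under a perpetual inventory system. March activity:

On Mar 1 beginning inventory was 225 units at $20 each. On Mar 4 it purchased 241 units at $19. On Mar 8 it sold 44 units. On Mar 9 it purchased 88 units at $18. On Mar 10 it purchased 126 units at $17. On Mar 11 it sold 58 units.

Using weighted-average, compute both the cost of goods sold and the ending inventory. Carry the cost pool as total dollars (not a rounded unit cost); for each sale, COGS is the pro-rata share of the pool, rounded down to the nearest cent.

COGS = $1,946.81; ending inventory = $10,858.19

After Mar 1: 225 on hand, pool $4,500.00 (≈ $20.0000 each)
After Mar 4: 466 on hand, pool $9,079.00 (≈ $19.4828 each)
Mar 8, sell 44: 44/466 × $9,079.00 → $857.24
After Mar 9: 510 on hand, pool $9,805.76 (≈ $19.2270 each)
After Mar 10: 636 on hand, pool $11,947.76 (≈ $18.7858 each)
Mar 11, sell 58: 58/636 × $11,947.76 → $1,089.57
Total COGS = $857.24 + $1,089.57 = $1,946.81
Ending inventory (cost pool remaining) = $10,858.19
Check: goods available $12,805.00 = COGS $1,946.81 + ending $10,858.19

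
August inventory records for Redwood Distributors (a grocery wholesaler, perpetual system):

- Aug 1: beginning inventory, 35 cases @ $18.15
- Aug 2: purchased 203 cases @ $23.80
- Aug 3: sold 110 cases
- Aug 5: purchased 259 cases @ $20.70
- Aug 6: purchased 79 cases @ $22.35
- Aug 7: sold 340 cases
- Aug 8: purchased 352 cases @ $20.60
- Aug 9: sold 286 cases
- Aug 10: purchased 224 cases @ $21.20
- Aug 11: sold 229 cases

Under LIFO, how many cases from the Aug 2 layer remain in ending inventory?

91

Aug 3, 110 sold [LIFO — newest first]: 110 @ $23.80 = $2,618.00
Aug 7, 340 sold [LIFO — newest first]: 79 @ $22.35 + 259 @ $20.70 + 2 @ $23.80 = $7,174.55
Aug 9, 286 sold [LIFO — newest first]: 286 @ $20.60 = $5,891.60
Aug 11, 229 sold [LIFO — newest first]: 224 @ $21.20 + 5 @ $20.60 = $4,851.80
Total COGS = $2,618.00 + $7,174.55 + $5,891.60 + $4,851.80 = $20,535.95
Ending inventory: 35 @ $18.15 + 91 @ $23.80 + 61 @ $20.60 = $4,057.65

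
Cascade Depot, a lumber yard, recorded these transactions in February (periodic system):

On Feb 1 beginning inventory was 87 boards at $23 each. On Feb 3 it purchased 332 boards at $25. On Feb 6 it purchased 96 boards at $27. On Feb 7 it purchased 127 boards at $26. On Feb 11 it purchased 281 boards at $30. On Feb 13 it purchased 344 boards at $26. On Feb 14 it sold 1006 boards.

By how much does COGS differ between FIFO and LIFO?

$435

FIFO COGS: 87 @ $23 + 332 @ $25 + 96 @ $27 + 127 @ $26 + 281 @ $30 + 83 @ $26 = $26,783
LIFO COGS: 344 @ $26 + 281 @ $30 + 127 @ $26 + 96 @ $27 + 158 @ $25 = $27,218
Difference = |$26,783 − $27,218| = $435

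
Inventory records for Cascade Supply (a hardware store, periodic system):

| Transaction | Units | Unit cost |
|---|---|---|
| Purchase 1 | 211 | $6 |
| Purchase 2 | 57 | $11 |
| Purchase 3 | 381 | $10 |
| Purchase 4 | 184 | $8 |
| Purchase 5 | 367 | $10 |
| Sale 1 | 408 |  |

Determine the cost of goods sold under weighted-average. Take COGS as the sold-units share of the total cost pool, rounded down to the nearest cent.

Sale 1, sell 408: 408/1200 × $10,845.00 → $3,687.30
Ending inventory (cost pool remaining) = $7,157.70

COGS = $3,687.30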